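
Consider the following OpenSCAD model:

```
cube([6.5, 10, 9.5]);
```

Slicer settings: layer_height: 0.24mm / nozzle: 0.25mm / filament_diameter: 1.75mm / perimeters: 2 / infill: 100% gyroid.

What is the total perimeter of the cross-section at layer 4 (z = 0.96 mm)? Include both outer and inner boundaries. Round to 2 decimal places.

33.00 mm

At z = 0.96 mm: the 6.5×10 cube contributes its full rectangle (perimeter 33.00 mm). Overall, the cross-section is a single solid region. Total boundary length (outer) = 33.00 mm.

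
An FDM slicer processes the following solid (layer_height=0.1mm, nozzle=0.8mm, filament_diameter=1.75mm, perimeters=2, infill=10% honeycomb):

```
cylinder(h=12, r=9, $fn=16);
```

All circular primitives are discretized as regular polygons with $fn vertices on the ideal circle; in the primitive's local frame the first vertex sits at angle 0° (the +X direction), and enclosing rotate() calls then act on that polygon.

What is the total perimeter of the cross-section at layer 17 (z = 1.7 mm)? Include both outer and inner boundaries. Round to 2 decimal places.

56.19 mm

At z = 1.7 mm: the r=9 cylinder gives a regular 16-gon of circumradius 9 (constant along its height) (perimeter = 2·16·9.000·sin(180°/16) = 56.19 mm). Overall, the cross-section is a single solid region. Total boundary length (outer) = 56.19 mm.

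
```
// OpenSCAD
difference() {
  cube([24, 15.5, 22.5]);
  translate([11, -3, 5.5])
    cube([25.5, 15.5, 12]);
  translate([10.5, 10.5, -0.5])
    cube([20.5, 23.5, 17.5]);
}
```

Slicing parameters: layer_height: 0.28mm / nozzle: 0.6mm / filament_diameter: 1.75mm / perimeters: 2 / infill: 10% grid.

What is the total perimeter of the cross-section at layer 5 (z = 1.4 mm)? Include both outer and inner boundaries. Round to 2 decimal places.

79.00 mm

At z = 1.4 mm: the cube is present — its section is the full 24×15.5 rectangle (perimeter 79.00 mm); the cube at (11, -3) is not intersected at this z (z outside [5.5, 17.5]); the cube at (10.5, 10.5) (footprint 20.5×23.5) is included at this height (perimeter 88.00 mm); After the difference (first − rest): starting from the 24×15.5 cube, the 20.5×23.5 cube at (10.5, 10.5) partially overlaps it — only the 67.50 mm² overlap (of its 481.75 mm²) is removed, clipping the outline — boundary = 79.00 mm. Overall, the cross-section is a single solid region. Total boundary length (outer) = 79.00 mm.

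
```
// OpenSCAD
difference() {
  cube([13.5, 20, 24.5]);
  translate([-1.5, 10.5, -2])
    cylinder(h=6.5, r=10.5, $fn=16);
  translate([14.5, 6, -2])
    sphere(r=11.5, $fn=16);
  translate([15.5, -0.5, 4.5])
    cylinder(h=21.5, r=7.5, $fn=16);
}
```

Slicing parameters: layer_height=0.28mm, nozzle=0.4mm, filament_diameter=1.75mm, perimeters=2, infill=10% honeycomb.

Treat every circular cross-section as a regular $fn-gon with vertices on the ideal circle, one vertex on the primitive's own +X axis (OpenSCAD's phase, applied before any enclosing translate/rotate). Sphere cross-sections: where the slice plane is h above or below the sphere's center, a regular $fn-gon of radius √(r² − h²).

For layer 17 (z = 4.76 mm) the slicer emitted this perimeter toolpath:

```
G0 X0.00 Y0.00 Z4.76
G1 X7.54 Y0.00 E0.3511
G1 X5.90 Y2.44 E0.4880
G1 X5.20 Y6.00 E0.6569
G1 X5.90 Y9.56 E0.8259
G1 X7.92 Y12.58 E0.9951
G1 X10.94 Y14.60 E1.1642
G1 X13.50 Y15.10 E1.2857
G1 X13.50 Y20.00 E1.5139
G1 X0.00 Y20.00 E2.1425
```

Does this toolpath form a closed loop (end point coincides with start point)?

Start point (G0): (0.00, 0.00). End point (last G1): the path does not return to the start — open.

no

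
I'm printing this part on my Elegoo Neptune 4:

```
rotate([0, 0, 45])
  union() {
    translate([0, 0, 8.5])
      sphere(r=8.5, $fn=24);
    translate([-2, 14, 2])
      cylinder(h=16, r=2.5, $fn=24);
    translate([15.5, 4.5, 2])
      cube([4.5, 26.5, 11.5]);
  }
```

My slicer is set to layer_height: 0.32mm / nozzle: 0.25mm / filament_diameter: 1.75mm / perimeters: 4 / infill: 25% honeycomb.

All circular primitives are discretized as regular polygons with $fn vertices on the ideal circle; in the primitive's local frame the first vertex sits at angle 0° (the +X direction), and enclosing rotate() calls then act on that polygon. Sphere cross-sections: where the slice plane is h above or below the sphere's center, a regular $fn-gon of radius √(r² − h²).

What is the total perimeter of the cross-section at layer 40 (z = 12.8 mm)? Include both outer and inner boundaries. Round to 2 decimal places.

123.60 mm

At z = 12.8 mm: the r=8.5 sphere contributes a regular 24-gon of circumradius √(8.5²−4.3²) = 7.332 (perimeter = 2·24·7.332·sin(180°/24) = 45.94 mm); the r=2.5 cylinder at (-2, 14) contributes a regular 24-gon of circumradius 2.5 (perimeter = 2·24·2.500·sin(180°/24) = 15.66 mm); the cube at (15.5, 4.5) (footprint 4.5×26.5) is included at this height (perimeter 62.00 mm); Combining (union): the 3 present regions are separate (no shared area or edge), so areas and boundary lengths simply add and each stays a separate island — boundary = 123.60 mm; (whole slice rotated 45° about Z — lengths, areas and connectivity unchanged). Overall, the cross-section has 3 separate islands. Total boundary length (outer) = 123.60 mm.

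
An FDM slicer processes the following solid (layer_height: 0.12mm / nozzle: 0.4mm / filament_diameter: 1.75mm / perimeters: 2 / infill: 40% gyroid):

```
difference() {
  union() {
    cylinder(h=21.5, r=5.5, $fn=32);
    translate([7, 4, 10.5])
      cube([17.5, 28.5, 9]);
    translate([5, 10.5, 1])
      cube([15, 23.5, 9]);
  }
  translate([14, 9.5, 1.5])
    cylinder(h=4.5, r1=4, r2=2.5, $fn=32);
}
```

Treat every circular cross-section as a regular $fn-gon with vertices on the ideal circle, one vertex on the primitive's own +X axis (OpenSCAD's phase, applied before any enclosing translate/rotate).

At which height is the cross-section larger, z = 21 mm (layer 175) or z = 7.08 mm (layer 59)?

layer 59 (z = 7.08 mm)

Layer 175 (z = 21): the r=5.5 cylinder contributes a regular 32-gon of circumradius 5.5 (area = (32/2)·5.500²·sin(360°/32) = 94.42 mm²); the cube at (7, 4) does not reach this height (z outside [10.5, 19.5]); the cube at (5, 10.5) is absent (z outside [1, 10]); Merging all regions: only the r=5.5 cylinder is present, so the union is just that shape — area = 94.42 mm²; the cone at (14, 9.5) does not reach this height (z outside [1.5, 6]); After the difference (first − rest): none of the subtracted shapes is present at this height, so the result so far is unchanged — area = 94.42 mm². So its area = 94.42 mm². Layer 59 (z = 7.08): the r=5.5 cylinder contributes a regular 32-gon of circumradius 5.5 (area = (32/2)·5.500²·sin(360°/32) = 94.42 mm²); the cube at (7, 4) does not reach this height (z outside [10.5, 19.5]); the cube at (5, 10.5) is present — its section is the full 15×23.5 rectangle (area 352.50 mm²); Taking the union: the 2 present regions are separate (no shared area or edge), so areas and boundary lengths simply add and each stays a separate island — area = 446.92 mm²; the cone at (14, 9.5) is absent (z outside [1.5, 6]); After the difference (first − rest): none of the subtracted shapes is present at this height, so that combined region is unchanged — area = 446.92 mm². So its area = 446.92 mm². Layer 59 is larger (446.92 vs 94.42 mm²).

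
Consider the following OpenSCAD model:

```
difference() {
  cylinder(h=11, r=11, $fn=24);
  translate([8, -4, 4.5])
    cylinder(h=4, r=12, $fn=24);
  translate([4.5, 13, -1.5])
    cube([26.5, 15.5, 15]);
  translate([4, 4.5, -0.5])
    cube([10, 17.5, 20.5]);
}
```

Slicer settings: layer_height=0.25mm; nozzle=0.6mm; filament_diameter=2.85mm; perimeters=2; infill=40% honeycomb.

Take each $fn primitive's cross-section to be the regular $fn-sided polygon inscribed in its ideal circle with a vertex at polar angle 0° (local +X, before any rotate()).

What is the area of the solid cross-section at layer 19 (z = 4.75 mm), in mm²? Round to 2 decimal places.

159.42 mm²

At z = 4.75 mm: the r=11 cylinder contributes a regular 24-gon of circumradius 11 (area = (24/2)·11.000²·sin(360°/24) = 375.81 mm²); the r=12 cylinder at (8, -4) gives a regular 24-gon of circumradius 12 (constant along its height) (area = (24/2)·12.000²·sin(360°/24) = 447.24 mm²); the cube at (4.5, 13) (footprint 26.5×15.5) is included at this height (area 410.75 mm²); the 10×17.5 cube at (4, 4.5) contributes its full rectangle (area 175.00 mm²); Taking the first minus the rest: starting from the r=11 cylinder (375.81 mm²), the r=12 cylinder at (8, -4) partially overlaps it — only the 210.96 mm² overlap (of its 447.24 mm²) is removed, clipping the outline; the 26.5×15.5 cube at (4.5, 13) misses the remaining region (no effect); the 10×17.5 cube at (4, 4.5) partially overlaps it — only the 5.42 mm² overlap (of its 175.00 mm²) is removed, clipping the outline — area = 159.42 mm². Overall, the cross-section is a single solid region. Net area = 159.42 mm².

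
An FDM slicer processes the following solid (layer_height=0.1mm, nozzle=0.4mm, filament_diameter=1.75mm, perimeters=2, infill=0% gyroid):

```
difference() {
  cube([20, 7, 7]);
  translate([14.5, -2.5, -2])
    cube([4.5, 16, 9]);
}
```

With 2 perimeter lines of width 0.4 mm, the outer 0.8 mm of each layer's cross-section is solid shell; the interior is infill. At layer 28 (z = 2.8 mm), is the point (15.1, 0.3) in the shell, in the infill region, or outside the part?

At z = 2.8 mm: the cube (footprint 20×7) is included at this height; the cube at (14.5, -2.5) (footprint 4.5×16) is included at this height; Subtracting the remaining from the first: starting from the 20×7 cube, the 4.5×16 cube at (14.5, -2.5) partially overlaps it — only the 31.50 mm² overlap (of its 72.00 mm²) is removed, clipping the outline — 2 connected regions. Overall, the cross-section has 2 separate islands. The nearest boundary edge runs (14.50, 7.00)→(14.50, 0.00); distance from the point to it = 0.60 mm. The point is not inside any of the regions above, so it lies outside the cross-section (0.60 mm from the nearest boundary).

outside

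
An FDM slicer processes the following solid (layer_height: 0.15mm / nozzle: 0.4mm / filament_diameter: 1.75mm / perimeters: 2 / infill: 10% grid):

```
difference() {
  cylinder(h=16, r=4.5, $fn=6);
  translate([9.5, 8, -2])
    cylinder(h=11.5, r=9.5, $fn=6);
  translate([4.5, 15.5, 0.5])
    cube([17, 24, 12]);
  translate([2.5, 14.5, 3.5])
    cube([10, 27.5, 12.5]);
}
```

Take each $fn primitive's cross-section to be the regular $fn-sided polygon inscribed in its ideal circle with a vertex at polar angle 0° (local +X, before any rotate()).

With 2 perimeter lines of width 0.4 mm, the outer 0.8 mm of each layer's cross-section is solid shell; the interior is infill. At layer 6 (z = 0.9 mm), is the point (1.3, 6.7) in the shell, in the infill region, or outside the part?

At z = 0.9 mm: the r=4.5 cylinder contributes a regular 6-gon of circumradius 4.5; the r=9.5 cylinder at (9.5, 8) gives a regular 6-gon of circumradius 9.5 (constant along its height); the 17×24 cube at (4.5, 15.5) contributes its full rectangle; the cube at (2.5, 14.5) is absent (z outside [3.5, 16]); After the difference (first − rest): starting from the r=4.5 cylinder, the r=9.5 cylinder at (9.5, 8) misses the remaining region (no effect); the 17×24 cube at (4.5, 15.5) misses the remaining region (no effect) — 1 connected region. Overall, the cross-section is a single solid region. The nearest boundary edge runs (-2.25, 3.90)→(2.25, 3.90); distance from the point to it = 2.80 mm. The point is not inside any of the regions above, so it lies outside the cross-section (2.80 mm from the nearest boundary).

outside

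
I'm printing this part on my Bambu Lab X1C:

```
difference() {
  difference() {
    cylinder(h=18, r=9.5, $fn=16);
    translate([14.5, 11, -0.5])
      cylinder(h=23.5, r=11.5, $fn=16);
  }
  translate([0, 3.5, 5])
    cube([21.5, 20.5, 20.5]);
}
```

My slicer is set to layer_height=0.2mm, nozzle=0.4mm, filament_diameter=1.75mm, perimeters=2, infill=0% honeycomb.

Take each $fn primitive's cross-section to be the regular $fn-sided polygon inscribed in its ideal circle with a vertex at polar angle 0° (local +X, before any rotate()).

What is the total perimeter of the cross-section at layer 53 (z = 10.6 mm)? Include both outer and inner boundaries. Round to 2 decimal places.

At z = 10.6 mm: the r=9.5 cylinder contributes a regular 16-gon of circumradius 9.5 (perimeter = 2·16·9.500·sin(180°/16) = 59.31 mm); the r=11.5 cylinder at (14.5, 11) gives a regular 16-gon of circumradius 11.5 (constant along its height) (perimeter = 2·16·11.500·sin(180°/16) = 71.79 mm); After the difference (first − rest): starting from the r=9.5 cylinder, the r=11.5 cylinder at (14.5, 11) partially overlaps it — only the 16.78 mm² overlap (of its 404.88 mm²) is removed, clipping the outline — boundary = 59.20 mm; the 21.5×20.5 cube at (0, 3.5) contributes its full rectangle (perimeter 84.00 mm); Subtracting the remaining from the first: starting from the result so far, the 21.5×20.5 cube at (0, 3.5) partially overlaps it — only the 24.50 mm² overlap (of its 440.75 mm²) is removed, clipping the outline — boundary = 61.65 mm. Overall, the cross-section is a single solid region. Total boundary length (outer) = 61.65 mm.

61.65 mm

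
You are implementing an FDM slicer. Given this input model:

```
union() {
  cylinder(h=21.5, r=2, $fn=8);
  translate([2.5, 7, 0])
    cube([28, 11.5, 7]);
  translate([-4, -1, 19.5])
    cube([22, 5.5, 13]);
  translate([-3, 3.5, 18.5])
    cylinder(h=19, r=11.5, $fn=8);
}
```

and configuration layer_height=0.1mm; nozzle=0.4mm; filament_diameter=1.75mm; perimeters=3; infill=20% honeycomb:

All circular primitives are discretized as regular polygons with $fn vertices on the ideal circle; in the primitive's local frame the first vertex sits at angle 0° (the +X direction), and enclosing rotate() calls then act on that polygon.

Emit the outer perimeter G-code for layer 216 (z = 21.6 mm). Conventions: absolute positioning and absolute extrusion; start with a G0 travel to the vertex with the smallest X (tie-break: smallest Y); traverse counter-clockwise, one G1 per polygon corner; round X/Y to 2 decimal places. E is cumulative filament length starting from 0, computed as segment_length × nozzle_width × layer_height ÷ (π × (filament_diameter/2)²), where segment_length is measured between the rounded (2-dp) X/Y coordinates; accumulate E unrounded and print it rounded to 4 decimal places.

At z = 21.6 mm: the cylinder is absent (z outside [0, 21.5]); the cube at (2.5, 7) is not intersected at this z (z outside [0, 7]); the 22×5.5 cube at (-4, -1) contributes its full rectangle; the r=11.5 cylinder at (-3, 3.5) gives a regular 8-gon of circumradius 11.5 (constant along its height); Taking the union: the regions partially overlap (shared area 64.35 mm²), so overlapping operands fuse into one piece — 1 connected region. The outline is a single polygon with 11 vertices. Extrusion per mm of travel: 0.4 × 0.1 / (π × 0.875²) = 0.016630. Accumulating E over each segment gives final E = 1.5171.

G0 X-14.50 Y3.50 Z21.60
G1 X-11.13 Y-4.63 E0.1464
G1 X-3.00 Y-8.00 E0.2927
G1 X5.13 Y-4.63 E0.4391
G1 X6.64 Y-1.00 E0.5045
G1 X18.00 Y-1.00 E0.6934
G1 X18.00 Y4.50 E0.7848
G1 X8.09 Y4.50 E0.9496
G1 X5.13 Y11.63 E1.0780
G1 X-3.00 Y15.00 E1.2244
G1 X-11.13 Y11.63 E1.3707
G1 X-14.50 Y3.50 E1.5171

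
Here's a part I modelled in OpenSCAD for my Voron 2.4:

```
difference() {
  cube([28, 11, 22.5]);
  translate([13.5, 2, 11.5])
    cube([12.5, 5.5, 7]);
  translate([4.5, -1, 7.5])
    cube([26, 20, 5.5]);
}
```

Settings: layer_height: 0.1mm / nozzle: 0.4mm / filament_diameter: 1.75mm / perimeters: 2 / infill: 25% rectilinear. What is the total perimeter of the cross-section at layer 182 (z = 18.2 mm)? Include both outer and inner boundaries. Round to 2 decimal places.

At z = 18.2 mm: the 28×11 cube contributes its full rectangle (perimeter 78.00 mm); the 12.5×5.5 cube at (13.5, 2) contributes its full rectangle (perimeter 36.00 mm); the cube at (4.5, -1) does not reach this height (z outside [7.5, 13]); After the difference (first − rest): starting from the 28×11 cube, the 12.5×5.5 cube at (13.5, 2) lies wholly inside it (removes its full 68.75 mm² and its 36.00 mm outline becomes a hole wall) — boundary (outer + 1 inner loop) = 114.00 mm. Overall, the cross-section is one region with 1 hole. Total boundary length (outer + inner) = 114.00 mm.

114.00 mm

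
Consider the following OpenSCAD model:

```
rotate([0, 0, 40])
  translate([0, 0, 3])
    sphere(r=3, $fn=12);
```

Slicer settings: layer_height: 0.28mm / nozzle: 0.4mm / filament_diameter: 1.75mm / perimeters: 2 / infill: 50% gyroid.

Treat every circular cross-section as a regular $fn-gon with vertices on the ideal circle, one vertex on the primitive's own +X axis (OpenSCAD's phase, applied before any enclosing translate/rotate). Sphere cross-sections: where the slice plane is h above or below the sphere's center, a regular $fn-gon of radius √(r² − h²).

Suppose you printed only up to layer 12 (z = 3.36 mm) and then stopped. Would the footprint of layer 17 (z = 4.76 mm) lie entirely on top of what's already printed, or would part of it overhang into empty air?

Compare the two slices. At z = 3.36: the r=3 sphere contributes a regular 12-gon of circumradius √(3²−0.36²) = 2.978 (area = (12/2)·2.978²·sin(360°/12) = 26.61 mm²); (whole slice rotated 40° about Z — lengths, areas and connectivity unchanged). At z = 4.76: the sphere: section is a regular 12-gon, circumradius = √(r²−h²) = √(3²−1.76²) = 2.429 (area = (12/2)·2.429²·sin(360°/12) = 17.71 mm²); (whole slice rotated 40° about Z — lengths, areas and connectivity unchanged). Checking containment: the cross-section at z = 4.76 is a subset of the cross-section at z = 3.36.

entirely on top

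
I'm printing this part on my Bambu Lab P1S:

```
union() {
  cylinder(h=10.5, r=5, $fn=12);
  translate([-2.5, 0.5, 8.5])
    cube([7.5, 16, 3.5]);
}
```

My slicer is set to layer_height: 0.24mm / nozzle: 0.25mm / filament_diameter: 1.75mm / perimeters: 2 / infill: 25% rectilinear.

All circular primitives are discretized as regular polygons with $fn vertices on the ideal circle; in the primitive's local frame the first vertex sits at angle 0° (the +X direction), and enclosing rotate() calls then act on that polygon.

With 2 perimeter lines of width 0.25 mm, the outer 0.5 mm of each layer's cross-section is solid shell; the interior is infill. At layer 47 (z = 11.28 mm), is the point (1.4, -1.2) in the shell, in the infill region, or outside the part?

outside

At z = 11.28 mm: the cylinder is absent (z outside [0, 10.5]); the cube at (-2.5, 0.5) is present — its section is the full 7.5×16 rectangle; Combining (union): only the 7.5×16 cube at (-2.5, 0.5) is present, so the union is just that shape — 1 connected region. Overall, the cross-section is a single solid region. The nearest boundary edge runs (-2.50, 0.50)→(5.00, 0.50); distance from the point to it = 1.70 mm. The point is not inside any of the regions above, so it lies outside the cross-section (1.70 mm from the nearest boundary).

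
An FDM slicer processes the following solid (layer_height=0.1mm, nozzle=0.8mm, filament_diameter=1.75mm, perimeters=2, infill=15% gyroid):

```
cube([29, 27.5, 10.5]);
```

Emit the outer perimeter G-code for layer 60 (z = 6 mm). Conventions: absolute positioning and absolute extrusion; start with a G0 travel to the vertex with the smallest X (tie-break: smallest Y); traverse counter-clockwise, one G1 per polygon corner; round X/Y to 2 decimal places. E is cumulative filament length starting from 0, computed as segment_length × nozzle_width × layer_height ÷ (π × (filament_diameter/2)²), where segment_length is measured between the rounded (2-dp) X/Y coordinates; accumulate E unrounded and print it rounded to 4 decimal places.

G0 X0.00 Y0.00 Z6.00
G1 X29.00 Y0.00 E0.9645
G1 X29.00 Y27.50 E1.8792
G1 X0.00 Y27.50 E2.8437
G1 X0.00 Y0.00 E3.7584

At z = 6 mm: the cube is present — its section is the full 29×27.5 rectangle. The outline is a single polygon with 4 vertices. Extrusion per mm of travel: 0.8 × 0.1 / (π × 0.875²) = 0.033260. Accumulating E over each segment gives final E = 3.7584.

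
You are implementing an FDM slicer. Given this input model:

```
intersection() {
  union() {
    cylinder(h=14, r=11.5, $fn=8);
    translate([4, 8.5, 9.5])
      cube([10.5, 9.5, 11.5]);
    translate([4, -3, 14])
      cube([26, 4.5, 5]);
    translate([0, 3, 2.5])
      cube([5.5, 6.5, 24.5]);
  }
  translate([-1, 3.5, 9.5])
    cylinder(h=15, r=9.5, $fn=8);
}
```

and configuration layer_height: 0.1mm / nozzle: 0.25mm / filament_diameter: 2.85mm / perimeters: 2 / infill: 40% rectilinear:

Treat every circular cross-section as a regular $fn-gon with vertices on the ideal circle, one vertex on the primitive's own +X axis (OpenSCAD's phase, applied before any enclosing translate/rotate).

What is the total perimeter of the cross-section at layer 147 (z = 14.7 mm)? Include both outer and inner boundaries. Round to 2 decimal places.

At z = 14.7 mm: the cylinder is absent (z outside [0, 14]); the 10.5×9.5 cube at (4, 8.5) contributes its full rectangle (perimeter 40.00 mm); the 26×4.5 cube at (4, -3) contributes its full rectangle (perimeter 61.00 mm); the 5.5×6.5 cube at (0, 3) contributes its full rectangle (perimeter 24.00 mm); Combining (union): the regions partially overlap (shared area 1.50 mm²), so the edge portions inside another operand are dropped and the merged outline is re-measured after clipping — boundary = 120.00 mm; the r=9.5 cylinder at (-1, 3.5) contributes a regular 8-gon of circumradius 9.5 (perimeter = 2·8·9.500·sin(180°/8) = 58.17 mm); After intersecting: the r=9.5 cylinder at (-1, 3.5) partially overlaps the result so far; clipping to the common part keeps 50.75 mm² — boundary = 42.43 mm. Overall, the cross-section has 2 separate islands. Total boundary length (outer) = 42.43 mm.

42.43 mm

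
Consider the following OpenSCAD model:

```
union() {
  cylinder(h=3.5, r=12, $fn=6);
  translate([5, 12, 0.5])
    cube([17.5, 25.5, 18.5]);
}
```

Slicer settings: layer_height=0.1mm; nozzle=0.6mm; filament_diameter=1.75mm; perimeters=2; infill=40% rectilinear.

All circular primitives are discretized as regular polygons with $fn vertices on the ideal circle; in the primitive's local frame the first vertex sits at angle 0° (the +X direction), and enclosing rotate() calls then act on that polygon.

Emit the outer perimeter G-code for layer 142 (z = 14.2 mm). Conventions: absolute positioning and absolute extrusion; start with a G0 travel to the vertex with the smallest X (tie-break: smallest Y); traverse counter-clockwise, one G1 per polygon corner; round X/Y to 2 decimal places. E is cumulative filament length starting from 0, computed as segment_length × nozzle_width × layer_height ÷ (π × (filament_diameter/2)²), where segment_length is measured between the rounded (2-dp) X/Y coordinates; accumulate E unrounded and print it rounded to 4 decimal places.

G0 X5.00 Y12.00 Z14.20
G1 X22.50 Y12.00 E0.4365
G1 X22.50 Y37.50 E1.0726
G1 X5.00 Y37.50 E1.5092
G1 X5.00 Y12.00 E2.1453

At z = 14.2 mm: the cylinder is absent (z outside [0, 3.5]); the 17.5×25.5 cube at (5, 12) contributes its full rectangle; Merging all regions: only the 17.5×25.5 cube at (5, 12) is present, so the union is just that shape — 1 connected region. The outline is a single polygon with 4 vertices. Extrusion per mm of travel: 0.6 × 0.1 / (π × 0.875²) = 0.024945. Accumulating E over each segment gives final E = 2.1453.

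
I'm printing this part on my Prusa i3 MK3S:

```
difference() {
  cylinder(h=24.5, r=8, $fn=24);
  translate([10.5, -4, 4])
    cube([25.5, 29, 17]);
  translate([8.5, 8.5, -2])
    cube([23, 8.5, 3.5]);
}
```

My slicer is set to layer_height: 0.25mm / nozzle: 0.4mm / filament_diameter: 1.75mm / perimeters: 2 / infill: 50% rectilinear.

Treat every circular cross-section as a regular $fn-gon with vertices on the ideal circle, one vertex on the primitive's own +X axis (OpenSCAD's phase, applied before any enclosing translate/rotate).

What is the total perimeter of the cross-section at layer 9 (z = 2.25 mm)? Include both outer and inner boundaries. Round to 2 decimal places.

50.12 mm

At z = 2.25 mm: the r=8 cylinder contributes a regular 24-gon of circumradius 8 (perimeter = 2·24·8.000·sin(180°/24) = 50.12 mm); the cube at (10.5, -4) is not intersected at this z (z outside [4, 21]); the cube at (8.5, 8.5) does not reach this height (z outside [-2, 1.5]); After the difference (first − rest): none of the subtracted shapes is present at this height, so the r=8 cylinder is unchanged — boundary = 50.12 mm. Overall, the cross-section is a single solid region. Total boundary length (outer) = 50.12 mm.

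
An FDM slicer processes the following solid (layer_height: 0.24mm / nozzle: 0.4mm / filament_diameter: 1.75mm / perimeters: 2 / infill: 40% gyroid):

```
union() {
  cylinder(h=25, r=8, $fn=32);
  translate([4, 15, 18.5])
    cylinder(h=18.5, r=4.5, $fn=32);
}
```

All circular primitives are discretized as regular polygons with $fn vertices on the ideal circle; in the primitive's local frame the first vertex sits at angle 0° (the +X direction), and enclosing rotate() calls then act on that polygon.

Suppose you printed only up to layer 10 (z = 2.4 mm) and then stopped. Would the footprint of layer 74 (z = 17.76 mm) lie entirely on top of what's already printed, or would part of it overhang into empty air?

entirely on top

Compare the two slices. At z = 2.4: the r=8 cylinder contributes a regular 32-gon of circumradius 8 (area = (32/2)·8.000²·sin(360°/32) = 199.77 mm²); the cylinder at (4, 15) is not intersected at this z (z outside [18.5, 37]); Combining (union): only the r=8 cylinder is present, so the union is just that shape — area = 199.77 mm². At z = 17.76: the r=8 cylinder gives a regular 32-gon of circumradius 8 (constant along its height) (area = (32/2)·8.000²·sin(360°/32) = 199.77 mm²); the cylinder at (4, 15) does not reach this height (z outside [18.5, 37]); Combining (union): only the r=8 cylinder is present, so the union is just that shape — area = 199.77 mm². Checking containment: the cross-section at z = 17.76 is a subset of the cross-section at z = 2.4.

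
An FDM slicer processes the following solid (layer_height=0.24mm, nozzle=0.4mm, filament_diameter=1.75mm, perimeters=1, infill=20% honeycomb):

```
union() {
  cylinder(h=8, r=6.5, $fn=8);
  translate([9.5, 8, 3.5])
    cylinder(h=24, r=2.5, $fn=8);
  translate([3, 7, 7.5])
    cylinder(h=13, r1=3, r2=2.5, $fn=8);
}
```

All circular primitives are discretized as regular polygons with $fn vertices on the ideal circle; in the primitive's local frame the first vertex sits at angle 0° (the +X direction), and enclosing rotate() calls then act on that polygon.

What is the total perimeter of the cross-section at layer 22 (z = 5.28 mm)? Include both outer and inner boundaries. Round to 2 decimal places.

At z = 5.28 mm: the cylinder: section is a regular 8-gon, circumradius r=6.5 (perimeter = 2·8·6.500·sin(180°/8) = 39.80 mm); the r=2.5 cylinder at (9.5, 8) contributes a regular 8-gon of circumradius 2.5 (perimeter = 2·8·2.500·sin(180°/8) = 15.31 mm); the cone at (3, 7) is absent (z outside [7.5, 20.5]); Merging all regions: the 2 present regions are separate (no shared area or edge), so areas and boundary lengths simply add and each stays a separate island — boundary = 55.11 mm. Overall, the cross-section has 2 separate islands. Total boundary length (outer) = 55.11 mm.

55.11 mm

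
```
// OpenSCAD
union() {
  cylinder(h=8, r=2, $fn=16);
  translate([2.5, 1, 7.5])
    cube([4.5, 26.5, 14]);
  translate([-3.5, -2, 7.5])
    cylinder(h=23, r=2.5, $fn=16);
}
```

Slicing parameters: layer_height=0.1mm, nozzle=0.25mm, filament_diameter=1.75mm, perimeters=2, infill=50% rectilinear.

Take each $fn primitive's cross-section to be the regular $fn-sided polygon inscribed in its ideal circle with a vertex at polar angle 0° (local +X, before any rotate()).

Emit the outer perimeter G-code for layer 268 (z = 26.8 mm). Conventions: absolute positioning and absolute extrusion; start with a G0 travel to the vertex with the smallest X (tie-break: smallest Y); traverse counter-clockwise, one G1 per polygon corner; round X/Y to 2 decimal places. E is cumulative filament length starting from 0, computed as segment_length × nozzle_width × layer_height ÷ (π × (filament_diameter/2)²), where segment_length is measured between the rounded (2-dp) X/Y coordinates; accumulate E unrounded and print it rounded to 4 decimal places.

At z = 26.8 mm: the cylinder is absent (z outside [0, 8]); the cube at (2.5, 1) does not reach this height (z outside [7.5, 21.5]); the r=2.5 cylinder at (-3.5, -2) contributes a regular 16-gon of circumradius 2.5; Merging all regions: only the r=2.5 cylinder at (-3.5, -2) is present, so the union is just that shape — 1 connected region. The outline is a single polygon with 16 vertices. Extrusion per mm of travel: 0.25 × 0.1 / (π × 0.875²) = 0.010394. Accumulating E over each segment gives final E = 0.1623.

G0 X-6.00 Y-2.00 Z26.80
G1 X-5.81 Y-2.96 E0.0102
G1 X-5.27 Y-3.77 E0.0203
G1 X-4.46 Y-4.31 E0.0304
G1 X-3.50 Y-4.50 E0.0406
G1 X-2.54 Y-4.31 E0.0508
G1 X-1.73 Y-3.77 E0.0609
G1 X-1.19 Y-2.96 E0.0710
G1 X-1.00 Y-2.00 E0.0812
G1 X-1.19 Y-1.04 E0.0913
G1 X-1.73 Y-0.23 E0.1014
G1 X-2.54 Y0.31 E0.1116
G1 X-3.50 Y0.50 E0.1217
G1 X-4.46 Y0.31 E0.1319
G1 X-5.27 Y-0.23 E0.1420
G1 X-5.81 Y-1.04 E0.1521
G1 X-6.00 Y-2.00 E0.1623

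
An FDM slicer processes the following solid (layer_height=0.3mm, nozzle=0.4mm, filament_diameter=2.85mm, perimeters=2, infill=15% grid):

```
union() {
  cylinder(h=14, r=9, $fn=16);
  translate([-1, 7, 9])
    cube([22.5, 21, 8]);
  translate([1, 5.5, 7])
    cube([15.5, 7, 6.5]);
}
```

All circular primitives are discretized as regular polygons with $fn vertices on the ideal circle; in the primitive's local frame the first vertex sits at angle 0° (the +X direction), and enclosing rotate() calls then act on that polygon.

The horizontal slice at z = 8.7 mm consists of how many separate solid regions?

1

At z = 8.7 mm: the r=9 cylinder contributes a regular 16-gon of circumradius 9; the cube at (-1, 7) is not intersected at this z (z outside [9, 17]); the 15.5×7 cube at (1, 5.5) contributes its full rectangle; Combining (union): the regions partially overlap (shared area 13.09 mm²), so overlapping operands fuse into one piece — 1 connected region. The result has 1 disconnected region.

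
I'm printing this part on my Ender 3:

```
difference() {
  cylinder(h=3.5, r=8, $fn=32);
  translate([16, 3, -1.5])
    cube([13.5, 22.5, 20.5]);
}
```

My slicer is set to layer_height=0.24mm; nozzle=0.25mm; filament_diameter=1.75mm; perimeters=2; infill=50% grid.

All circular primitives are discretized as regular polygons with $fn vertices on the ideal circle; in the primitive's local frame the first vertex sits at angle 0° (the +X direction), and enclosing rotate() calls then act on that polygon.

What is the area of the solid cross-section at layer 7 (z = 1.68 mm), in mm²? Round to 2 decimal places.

199.77 mm²

At z = 1.68 mm: the r=8 cylinder gives a regular 32-gon of circumradius 8 (constant along its height) (area = (32/2)·8.000²·sin(360°/32) = 199.77 mm²); the cube at (16, 3) is present — its section is the full 13.5×22.5 rectangle (area 303.75 mm²); Taking the first minus the rest: starting from the r=8 cylinder (199.77 mm²), the 13.5×22.5 cube at (16, 3) misses the remaining region (no effect) — area = 199.77 mm². Overall, the cross-section is a single solid region. Net area = 199.77 mm².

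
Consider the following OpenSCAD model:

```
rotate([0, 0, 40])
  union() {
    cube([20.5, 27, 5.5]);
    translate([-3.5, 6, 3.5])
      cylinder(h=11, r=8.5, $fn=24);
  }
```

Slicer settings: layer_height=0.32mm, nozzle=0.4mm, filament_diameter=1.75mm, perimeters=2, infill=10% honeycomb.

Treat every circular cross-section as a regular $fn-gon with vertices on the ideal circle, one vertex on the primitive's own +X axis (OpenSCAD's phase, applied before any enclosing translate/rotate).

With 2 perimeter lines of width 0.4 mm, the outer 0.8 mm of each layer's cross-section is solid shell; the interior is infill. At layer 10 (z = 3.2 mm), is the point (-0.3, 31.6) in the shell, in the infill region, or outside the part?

shell

At z = 3.2 mm: the 20.5×27 cube contributes its full rectangle; the cylinder at (-3.5, 6) is absent (z outside [3.5, 14.5]); Taking the union: only the 20.5×27 cube is present, so the union is just that shape — 1 connected region; (rotated 40° about Z; rotation is an isometry so areas/perimeters/island counts are preserved). Overall, the cross-section is a single solid region. Undo the 40° rotation: the query point maps to (20.082, 24.400) in the un-rotated model frame. The nearest boundary edge runs (20.50, 0.00)→(20.50, 27.00); distance from the point to it = 0.42 mm. The point is inside the cross-section, 0.42 mm from the nearest boundary — within the 0.8 mm shell band (2 × 0.4).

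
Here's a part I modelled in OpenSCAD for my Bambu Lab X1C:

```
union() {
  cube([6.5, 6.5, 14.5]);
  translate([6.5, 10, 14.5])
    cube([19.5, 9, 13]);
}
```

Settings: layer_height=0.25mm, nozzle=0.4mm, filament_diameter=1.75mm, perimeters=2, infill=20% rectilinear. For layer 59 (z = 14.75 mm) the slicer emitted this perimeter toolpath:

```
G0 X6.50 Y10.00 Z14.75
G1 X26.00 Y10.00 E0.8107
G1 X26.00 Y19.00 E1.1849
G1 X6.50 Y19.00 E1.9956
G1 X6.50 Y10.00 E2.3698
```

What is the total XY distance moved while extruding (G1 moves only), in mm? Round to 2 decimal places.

57.00 mm

Sum the Euclidean lengths of each G1 segment: total = 57.00 mm.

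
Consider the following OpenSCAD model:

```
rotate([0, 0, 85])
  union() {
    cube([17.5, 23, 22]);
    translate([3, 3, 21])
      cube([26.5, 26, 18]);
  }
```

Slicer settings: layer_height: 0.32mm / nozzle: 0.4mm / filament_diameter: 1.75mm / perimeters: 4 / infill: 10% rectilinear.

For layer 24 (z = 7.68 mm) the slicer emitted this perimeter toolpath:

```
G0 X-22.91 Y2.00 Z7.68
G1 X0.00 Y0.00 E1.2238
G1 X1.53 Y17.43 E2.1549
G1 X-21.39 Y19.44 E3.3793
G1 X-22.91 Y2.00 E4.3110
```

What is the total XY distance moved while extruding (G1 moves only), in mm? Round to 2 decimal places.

81.01 mm

Sum the Euclidean lengths of each G1 segment: total = 81.01 mm.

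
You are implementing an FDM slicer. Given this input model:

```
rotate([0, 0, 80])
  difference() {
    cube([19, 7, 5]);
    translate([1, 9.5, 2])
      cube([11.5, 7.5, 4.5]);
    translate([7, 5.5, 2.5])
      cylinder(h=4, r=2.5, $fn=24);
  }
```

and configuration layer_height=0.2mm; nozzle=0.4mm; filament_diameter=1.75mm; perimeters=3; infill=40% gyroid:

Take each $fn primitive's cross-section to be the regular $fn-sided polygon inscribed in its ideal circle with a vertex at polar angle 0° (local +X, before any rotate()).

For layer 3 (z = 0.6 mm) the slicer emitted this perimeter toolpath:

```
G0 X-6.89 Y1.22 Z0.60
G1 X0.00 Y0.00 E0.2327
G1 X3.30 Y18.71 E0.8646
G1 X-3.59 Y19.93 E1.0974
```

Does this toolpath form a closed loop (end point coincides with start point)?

no

Start point (G0): (-6.89, 1.22). End point (last G1): the path does not return to the start — open.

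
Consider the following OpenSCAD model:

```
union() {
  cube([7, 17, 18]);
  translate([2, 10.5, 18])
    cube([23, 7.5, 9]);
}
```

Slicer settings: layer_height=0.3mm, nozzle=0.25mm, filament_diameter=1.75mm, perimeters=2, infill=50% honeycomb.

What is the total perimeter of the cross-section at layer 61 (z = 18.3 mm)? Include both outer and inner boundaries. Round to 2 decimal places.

At z = 18.3 mm: the cube does not reach this height (z outside [0, 18]); the 23×7.5 cube at (2, 10.5) contributes its full rectangle (perimeter 61.00 mm); Taking the union: only the 23×7.5 cube at (2, 10.5) is present, so the union is just that shape — boundary = 61.00 mm. Overall, the cross-section is a single solid region. Total boundary length (outer) = 61.00 mm.

61.00 mm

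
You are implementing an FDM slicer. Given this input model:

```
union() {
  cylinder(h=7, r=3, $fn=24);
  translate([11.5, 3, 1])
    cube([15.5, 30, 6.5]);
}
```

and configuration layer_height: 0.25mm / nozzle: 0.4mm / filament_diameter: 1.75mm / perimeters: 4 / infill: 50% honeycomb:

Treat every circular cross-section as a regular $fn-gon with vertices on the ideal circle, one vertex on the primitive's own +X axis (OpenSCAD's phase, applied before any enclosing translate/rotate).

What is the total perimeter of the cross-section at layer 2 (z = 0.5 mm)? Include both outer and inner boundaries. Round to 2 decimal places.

At z = 0.5 mm: the cylinder: section is a regular 24-gon, circumradius r=3 (perimeter = 2·24·3.000·sin(180°/24) = 18.80 mm); the cube at (11.5, 3) is absent (z outside [1, 7.5]); Merging all regions: only the r=3 cylinder is present, so the union is just that shape — boundary = 18.80 mm. Overall, the cross-section is a single solid region. Total boundary length (outer) = 18.80 mm.

18.80 mm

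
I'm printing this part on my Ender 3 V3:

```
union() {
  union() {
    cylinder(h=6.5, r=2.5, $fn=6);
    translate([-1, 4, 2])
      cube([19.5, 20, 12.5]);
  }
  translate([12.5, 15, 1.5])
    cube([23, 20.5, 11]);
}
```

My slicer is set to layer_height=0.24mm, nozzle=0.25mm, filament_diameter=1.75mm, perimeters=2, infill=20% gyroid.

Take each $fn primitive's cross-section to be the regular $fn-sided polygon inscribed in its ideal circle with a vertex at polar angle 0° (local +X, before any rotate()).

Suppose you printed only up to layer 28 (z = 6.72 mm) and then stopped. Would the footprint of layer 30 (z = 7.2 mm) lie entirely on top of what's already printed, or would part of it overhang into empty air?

entirely on top

Compare the two slices. At z = 6.72: the cylinder is not intersected at this z (z outside [0, 6.5]); the cube at (-1, 4) (footprint 19.5×20) is included at this height (area 390.00 mm²); Merging all regions: only the 19.5×20 cube at (-1, 4) is present, so the union is just that shape — area = 390.00 mm²; the cube at (12.5, 15) is present — its section is the full 23×20.5 rectangle (area 471.50 mm²); Combining (union): the regions partially overlap — summed areas 861.50 mm² minus the doubly-counted overlap 54.00 mm² gives 807.50 mm² — area = 807.50 mm². At z = 7.2: the cylinder is not intersected at this z (z outside [0, 6.5]); the cube at (-1, 4) is present — its section is the full 19.5×20 rectangle (area 390.00 mm²); Taking the union: only the 19.5×20 cube at (-1, 4) is present, so the union is just that shape — area = 390.00 mm²; the 23×20.5 cube at (12.5, 15) contributes its full rectangle (area 471.50 mm²); Taking the union: the regions partially overlap — summed areas 861.50 mm² minus the doubly-counted overlap 54.00 mm² gives 807.50 mm² — area = 807.50 mm². Checking containment: the cross-section at z = 7.2 is a subset of the cross-section at z = 6.72.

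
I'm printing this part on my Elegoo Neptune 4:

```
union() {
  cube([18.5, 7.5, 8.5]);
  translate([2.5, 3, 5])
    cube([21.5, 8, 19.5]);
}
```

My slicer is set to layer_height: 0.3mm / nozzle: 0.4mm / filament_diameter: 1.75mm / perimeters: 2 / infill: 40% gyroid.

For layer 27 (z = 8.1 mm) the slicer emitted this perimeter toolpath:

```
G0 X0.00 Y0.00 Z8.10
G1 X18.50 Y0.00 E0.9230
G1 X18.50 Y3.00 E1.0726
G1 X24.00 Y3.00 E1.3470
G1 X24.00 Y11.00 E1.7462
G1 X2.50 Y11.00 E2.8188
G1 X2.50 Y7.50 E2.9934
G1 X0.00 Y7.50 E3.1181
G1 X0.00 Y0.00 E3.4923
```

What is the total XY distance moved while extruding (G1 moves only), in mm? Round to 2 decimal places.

Sum the Euclidean lengths of each G1 segment: total = 70.00 mm.

70.00 mm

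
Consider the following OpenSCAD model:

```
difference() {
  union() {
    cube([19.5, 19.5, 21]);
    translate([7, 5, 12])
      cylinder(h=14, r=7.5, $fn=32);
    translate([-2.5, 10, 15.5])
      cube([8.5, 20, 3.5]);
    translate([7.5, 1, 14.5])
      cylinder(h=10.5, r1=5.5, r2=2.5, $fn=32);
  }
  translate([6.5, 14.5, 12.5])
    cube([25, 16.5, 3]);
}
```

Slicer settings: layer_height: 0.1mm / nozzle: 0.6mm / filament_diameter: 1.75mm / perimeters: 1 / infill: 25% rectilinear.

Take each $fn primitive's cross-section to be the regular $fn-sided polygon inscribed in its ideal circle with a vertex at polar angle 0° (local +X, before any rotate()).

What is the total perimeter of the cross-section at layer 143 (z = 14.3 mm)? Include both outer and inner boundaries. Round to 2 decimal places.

At z = 14.3 mm: the cube is present — its section is the full 19.5×19.5 rectangle (perimeter 78.00 mm); the r=7.5 cylinder at (7, 5) gives a regular 32-gon of circumradius 7.5 (constant along its height) (perimeter = 2·32·7.500·sin(180°/32) = 47.05 mm); the cube at (-2.5, 10) is not intersected at this z (z outside [15.5, 19]); the cone at (7.5, 1) is absent (z outside [14.5, 25]); Merging all regions: the regions partially overlap (shared area 154.85 mm²), so the edge portions inside another operand are dropped and the merged outline is re-measured after clipping — boundary = 79.56 mm; the 25×16.5 cube at (6.5, 14.5) contributes its full rectangle (perimeter 83.00 mm); Subtracting the remaining from the first: starting from the result so far, the 25×16.5 cube at (6.5, 14.5) partially overlaps it — only the 65.00 mm² overlap (of its 412.50 mm²) is removed, clipping the outline — boundary = 79.56 mm. Overall, the cross-section is a single solid region. Total boundary length (outer) = 79.56 mm.

79.56 mm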